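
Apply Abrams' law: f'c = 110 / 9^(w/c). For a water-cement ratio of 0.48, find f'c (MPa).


f'c = 110 / 9^0.48
= 110 / 2.871
= 38.31 MPa

38.31


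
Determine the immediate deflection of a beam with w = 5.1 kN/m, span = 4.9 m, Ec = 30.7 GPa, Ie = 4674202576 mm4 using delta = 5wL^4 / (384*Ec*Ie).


Convert: L = 4.9 m = 4900 mm, Ec = 30.7 GPa = 30700 MPa
delta = 5 * 5.1 * 4900^4 / (384 * 30700 * 4674202576)
= 0.27 mm

0.27


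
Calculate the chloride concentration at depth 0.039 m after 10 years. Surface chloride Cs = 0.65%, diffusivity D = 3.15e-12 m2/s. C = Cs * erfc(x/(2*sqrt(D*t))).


t_seconds = 10 * 365.25 * 24 * 3600 = 315576000.0 s
arg = 0.039 / (2 * sqrt(3.15e-12 * 315576000.0))
= 0.6185
erfc(0.6185) = 0.3818
C = 0.65 * 0.3818 = 0.2481%

0.2481


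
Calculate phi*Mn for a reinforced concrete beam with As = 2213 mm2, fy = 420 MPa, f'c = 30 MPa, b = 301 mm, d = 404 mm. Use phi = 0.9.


a = As * fy / (0.85 * f'c * b)
= 2213 * 420 / (0.85 * 30 * 301)
= 121.0944 mm
Mn = As * fy * (d - a/2) / 10^6
= 319.2256 kN-m
phi*Mn = 0.9 * 319.2256 = 287.3 kN-m

287.3


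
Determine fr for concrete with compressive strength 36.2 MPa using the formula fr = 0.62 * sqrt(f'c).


fr = 0.62 * sqrt(36.2)
= 3.73 MPa

3.73


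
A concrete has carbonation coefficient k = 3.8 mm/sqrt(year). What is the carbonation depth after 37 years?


depth = k * sqrt(t)
= 3.8 * sqrt(37)
= 23.11 mm

23.11


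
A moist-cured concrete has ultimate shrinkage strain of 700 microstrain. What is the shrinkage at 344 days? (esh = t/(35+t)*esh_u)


esh(344) = 344 / (35 + 344) * 700
= 344 / 379 * 700
= 635.4 microstrain

635.4


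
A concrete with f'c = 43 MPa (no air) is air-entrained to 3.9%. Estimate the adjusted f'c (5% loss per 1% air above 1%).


Strength loss = (3.9 - 1) * 5 = 14.5%
f'c = 43 * (1 - 14.5/100)
= 36.77 MPa

36.77


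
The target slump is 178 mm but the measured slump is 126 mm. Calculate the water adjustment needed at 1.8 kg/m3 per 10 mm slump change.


Difference = 178 - 126 = 52 mm
Water adjustment = 52 * 1.8 / 10 = 9.4 kg/m3

9.4


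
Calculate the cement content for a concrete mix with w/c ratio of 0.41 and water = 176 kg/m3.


Cement = water / (w/c)
= 176 / 0.41
= 429.3 kg/m3

429.3


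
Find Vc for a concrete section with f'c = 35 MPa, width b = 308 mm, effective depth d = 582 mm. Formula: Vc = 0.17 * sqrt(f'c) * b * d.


Vc = 0.17 * sqrt(35) * 308 * 582 / 1000
= 180.28 kN

180.28


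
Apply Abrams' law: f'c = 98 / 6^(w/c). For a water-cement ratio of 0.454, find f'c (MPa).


f'c = 98 / 6^0.454
= 98 / 2.256
= 43.45 MPa

43.45


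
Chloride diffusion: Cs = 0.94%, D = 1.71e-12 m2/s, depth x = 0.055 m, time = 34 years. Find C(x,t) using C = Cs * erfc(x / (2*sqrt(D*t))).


t_seconds = 34 * 365.25 * 24 * 3600 = 1072958400.0 s
arg = 0.055 / (2 * sqrt(1.71e-12 * 1072958400.0))
= 0.642
erfc(0.642) = 0.3639
C = 0.94 * 0.3639 = 0.3421%

0.3421


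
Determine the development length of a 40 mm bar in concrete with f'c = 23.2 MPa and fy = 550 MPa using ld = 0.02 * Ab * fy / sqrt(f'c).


Ab = pi * 40^2 / 4 = 1256.637 mm2
ld = 0.02 * 1256.637 * 550 / sqrt(23.2)
= 2869.8 mm

2869.8


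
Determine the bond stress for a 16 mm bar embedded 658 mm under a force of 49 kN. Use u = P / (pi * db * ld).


u = P / (pi * db * ld)
= 49 * 1000 / (pi * 16 * 658)
= 1.481 MPa

1.481


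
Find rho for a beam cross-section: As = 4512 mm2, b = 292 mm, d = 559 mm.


rho = As / (b * d)
= 4512 / (292 * 559)
= 0.0276

0.0276


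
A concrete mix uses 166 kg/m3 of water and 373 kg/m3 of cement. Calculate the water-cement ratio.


w/c = water / cement
w/c = 166 / 373 = 0.445

0.445


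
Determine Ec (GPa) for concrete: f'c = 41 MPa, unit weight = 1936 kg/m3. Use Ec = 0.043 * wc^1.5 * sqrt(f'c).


Ec = 0.043 * 1936^1.5 * sqrt(41) / 1000
= 23.45 GPa

23.45


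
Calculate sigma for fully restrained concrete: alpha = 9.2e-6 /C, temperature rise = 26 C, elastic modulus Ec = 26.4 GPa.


sigma = alpha * dT * Ec
= 9.2e-6 * 26 * 26.4 * 1000
= 6.315 MPa

6.315


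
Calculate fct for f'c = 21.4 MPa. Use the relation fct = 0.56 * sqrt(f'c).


fct = 0.56 * sqrt(21.4)
= 0.56 * 4.626
= 2.591 MPa

2.591


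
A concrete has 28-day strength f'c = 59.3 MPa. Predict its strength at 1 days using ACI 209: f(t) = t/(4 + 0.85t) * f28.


f(1) = 1 / (4 + 0.85 * 1) * 59.3
= 1 / 4.85 * 59.3
= 12.23 MPa

12.23


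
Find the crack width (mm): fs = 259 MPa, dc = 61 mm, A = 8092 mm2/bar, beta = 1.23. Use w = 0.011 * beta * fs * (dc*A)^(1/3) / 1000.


w = 0.011 * beta * fs * (dc * A)^(1/3) / 1000
= 0.011 * 1.23 * 259 * (61 * 8092)^(1/3) / 1000
= 0.277 mm

0.277


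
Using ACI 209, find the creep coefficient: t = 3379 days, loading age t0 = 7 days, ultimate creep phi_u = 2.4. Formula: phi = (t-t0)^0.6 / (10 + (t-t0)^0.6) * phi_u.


dt = 3379 - 7 = 3372
phi = 3372^0.6 / (10 + 3372^0.6) * 2.4
= 2.23

2.23


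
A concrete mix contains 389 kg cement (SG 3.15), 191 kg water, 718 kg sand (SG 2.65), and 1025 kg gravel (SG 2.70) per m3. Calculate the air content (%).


Vol cement = 389 / (3.15 * 1000) = 0.123492 m3
Vol water = 191 / 1000 = 0.191 m3
Vol sand = 718 / (2.65 * 1000) = 0.270943 m3
Vol gravel = 1025 / (2.70 * 1000) = 0.37963 m3
Total solid + water volume = 0.965065 m3
Air = (1 - 0.965065) * 100 = 3.49%

3.49


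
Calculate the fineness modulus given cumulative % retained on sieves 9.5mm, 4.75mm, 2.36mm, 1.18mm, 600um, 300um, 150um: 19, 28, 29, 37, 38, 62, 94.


FM = sum(cumulative % retained) / 100
= 307 / 100
= 3.07

3.07


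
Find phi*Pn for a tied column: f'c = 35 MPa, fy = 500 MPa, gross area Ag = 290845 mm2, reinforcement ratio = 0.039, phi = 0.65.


Ast = rho * Ag = 0.039 * 290845 = 11342.955 mm2
phi*Pn = 0.65 * 0.80 * (0.85 * 35 * (290845 - 11342.955) + 500 * 11342.955) / 1000
= 7273.06 kN

7273.06


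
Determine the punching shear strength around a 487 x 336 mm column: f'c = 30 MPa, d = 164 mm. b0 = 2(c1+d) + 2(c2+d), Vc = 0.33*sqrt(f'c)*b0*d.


b0 = 2*(487 + 164) + 2*(336 + 164) = 2302 mm
Vc = 0.33 * sqrt(30) * 2302 * 164 / 1000
= 682.38 kN

682.38


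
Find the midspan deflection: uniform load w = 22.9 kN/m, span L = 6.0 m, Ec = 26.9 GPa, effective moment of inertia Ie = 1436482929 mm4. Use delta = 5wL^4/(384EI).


Convert: L = 6.0 m = 6000 mm, Ec = 26.9 GPa = 26900 MPa
delta = 5 * 22.9 * 6000^4 / (384 * 26900 * 1436482929)
= 10.0 mm

10.0


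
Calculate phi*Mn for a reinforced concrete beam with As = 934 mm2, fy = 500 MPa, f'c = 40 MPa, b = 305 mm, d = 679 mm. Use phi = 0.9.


a = As * fy / (0.85 * f'c * b)
= 934 * 500 / (0.85 * 40 * 305)
= 45.0338 mm
Mn = As * fy * (d - a/2) / 10^6
= 306.5776 kN-m
phi*Mn = 0.9 * 306.5776 = 275.92 kN-m

275.92


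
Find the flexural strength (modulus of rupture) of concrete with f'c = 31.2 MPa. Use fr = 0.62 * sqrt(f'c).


fr = 0.62 * sqrt(31.2)
= 3.463 MPa

3.463


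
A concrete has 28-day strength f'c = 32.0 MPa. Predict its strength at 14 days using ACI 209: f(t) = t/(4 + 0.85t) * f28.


f(14) = 14 / (4 + 0.85 * 14) * 32.0
= 14 / 15.9 * 32.0
= 28.18 MPa

28.18


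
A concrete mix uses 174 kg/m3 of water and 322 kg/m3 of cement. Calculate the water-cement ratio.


w/c = water / cement
w/c = 174 / 322 = 0.54

0.54


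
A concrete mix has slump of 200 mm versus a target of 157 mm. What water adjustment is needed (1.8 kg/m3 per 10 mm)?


Difference = 157 - 200 = -43 mm
Water adjustment = -43 * 1.8 / 10 = -7.7 kg/m3

-7.7


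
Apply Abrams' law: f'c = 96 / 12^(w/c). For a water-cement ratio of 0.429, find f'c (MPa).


f'c = 96 / 12^0.429
= 96 / 2.904
= 33.06 MPa

33.06


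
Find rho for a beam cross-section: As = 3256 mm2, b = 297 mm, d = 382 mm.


rho = As / (b * d)
= 3256 / (297 * 382)
= 0.0287

0.0287


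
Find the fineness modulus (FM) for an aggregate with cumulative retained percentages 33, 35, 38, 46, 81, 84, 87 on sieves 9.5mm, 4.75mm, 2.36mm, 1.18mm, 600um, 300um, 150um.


FM = sum(cumulative % retained) / 100
= 404 / 100
= 4.04

4.04


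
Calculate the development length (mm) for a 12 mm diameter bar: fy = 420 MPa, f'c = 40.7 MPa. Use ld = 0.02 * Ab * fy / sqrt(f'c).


Ab = pi * 12^2 / 4 = 113.097 mm2
ld = 0.02 * 113.097 * 420 / sqrt(40.7)
= 148.9 mm

148.9


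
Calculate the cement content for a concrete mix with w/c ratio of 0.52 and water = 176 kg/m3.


Cement = water / (w/c)
= 176 / 0.52
= 338.5 kg/m3

338.5


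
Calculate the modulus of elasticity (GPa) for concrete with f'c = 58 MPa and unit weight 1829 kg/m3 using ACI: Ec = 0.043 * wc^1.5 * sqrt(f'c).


Ec = 0.043 * 1829^1.5 * sqrt(58) / 1000
= 25.62 GPa

25.62


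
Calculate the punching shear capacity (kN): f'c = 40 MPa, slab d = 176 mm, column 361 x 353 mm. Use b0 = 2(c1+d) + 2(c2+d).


b0 = 2*(361 + 176) + 2*(353 + 176) = 2132 mm
Vc = 0.33 * sqrt(40) * 2132 * 176 / 1000
= 783.15 kN

783.15


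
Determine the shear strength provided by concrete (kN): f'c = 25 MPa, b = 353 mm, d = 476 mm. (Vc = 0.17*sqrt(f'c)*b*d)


Vc = 0.17 * sqrt(25) * 353 * 476 / 1000
= 142.82 kN

142.82


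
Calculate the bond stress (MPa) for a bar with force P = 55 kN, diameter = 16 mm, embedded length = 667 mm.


u = P / (pi * db * ld)
= 55 * 1000 / (pi * 16 * 667)
= 1.64 MPa

1.64


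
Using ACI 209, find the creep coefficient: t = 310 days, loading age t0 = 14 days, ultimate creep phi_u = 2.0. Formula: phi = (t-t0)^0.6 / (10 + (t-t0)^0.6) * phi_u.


dt = 310 - 14 = 296
phi = 296^0.6 / (10 + 296^0.6) * 2.0
= 1.505

1.505


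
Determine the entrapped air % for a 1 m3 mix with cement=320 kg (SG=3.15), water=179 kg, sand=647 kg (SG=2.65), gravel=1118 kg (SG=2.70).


Vol cement = 320 / (3.15 * 1000) = 0.101587 m3
Vol water = 179 / 1000 = 0.179 m3
Vol sand = 647 / (2.65 * 1000) = 0.244151 m3
Vol gravel = 1118 / (2.70 * 1000) = 0.414074 m3
Total solid + water volume = 0.938812 m3
Air = (1 - 0.938812) * 100 = 6.12%

6.12


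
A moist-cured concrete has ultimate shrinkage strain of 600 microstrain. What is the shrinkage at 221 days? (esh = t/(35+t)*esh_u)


esh(221) = 221 / (35 + 221) * 600
= 221 / 256 * 600
= 518.0 microstrain

518.0


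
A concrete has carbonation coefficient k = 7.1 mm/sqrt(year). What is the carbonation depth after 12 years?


depth = k * sqrt(t)
= 7.1 * sqrt(12)
= 24.6 mm

24.6


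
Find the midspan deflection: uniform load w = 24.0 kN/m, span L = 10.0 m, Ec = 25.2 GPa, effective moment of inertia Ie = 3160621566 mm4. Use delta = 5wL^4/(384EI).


Convert: L = 10.0 m = 10000 mm, Ec = 25.2 GPa = 25200 MPa
delta = 5 * 24.0 * 10000^4 / (384 * 25200 * 3160621566)
= 39.24 mm

39.24


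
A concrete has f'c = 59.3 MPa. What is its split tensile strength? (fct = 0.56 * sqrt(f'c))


fct = 0.56 * sqrt(59.3)
= 0.56 * 7.701
= 4.312 MPa

4.312


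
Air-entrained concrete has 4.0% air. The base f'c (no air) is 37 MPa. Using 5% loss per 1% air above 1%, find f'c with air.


Strength loss = (4.0 - 1) * 5 = 15.0%
f'c = 37 * (1 - 15.0/100)
= 31.45 MPa

31.45


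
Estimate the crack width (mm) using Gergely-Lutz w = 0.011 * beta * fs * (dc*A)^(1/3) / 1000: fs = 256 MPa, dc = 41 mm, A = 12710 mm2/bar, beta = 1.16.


w = 0.011 * beta * fs * (dc * A)^(1/3) / 1000
= 0.011 * 1.16 * 256 * (41 * 12710)^(1/3) / 1000
= 0.263 mm

0.263


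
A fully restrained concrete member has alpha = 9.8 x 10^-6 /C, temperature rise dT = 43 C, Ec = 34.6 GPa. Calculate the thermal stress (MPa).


sigma = alpha * dT * Ec
= 9.8e-6 * 43 * 34.6 * 1000
= 14.58 MPa

14.58


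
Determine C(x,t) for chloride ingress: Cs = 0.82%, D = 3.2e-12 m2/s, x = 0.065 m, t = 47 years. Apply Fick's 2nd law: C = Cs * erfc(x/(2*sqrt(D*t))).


t_seconds = 47 * 365.25 * 24 * 3600 = 1483207200.0 s
arg = 0.065 / (2 * sqrt(3.2e-12 * 1483207200.0))
= 0.4717
erfc(0.4717) = 0.5047
C = 0.82 * 0.5047 = 0.4138%

0.4138


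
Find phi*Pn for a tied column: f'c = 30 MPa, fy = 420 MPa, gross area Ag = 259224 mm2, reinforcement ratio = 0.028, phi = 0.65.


Ast = rho * Ag = 0.028 * 259224 = 7258.272 mm2
phi*Pn = 0.65 * 0.80 * (0.85 * 30 * (259224 - 7258.272) + 420 * 7258.272) / 1000
= 4926.27 kN

4926.27


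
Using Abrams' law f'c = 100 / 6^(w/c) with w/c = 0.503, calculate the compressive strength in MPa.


f'c = 100 / 6^0.503
= 100 / 2.463
= 40.61 MPa

40.61


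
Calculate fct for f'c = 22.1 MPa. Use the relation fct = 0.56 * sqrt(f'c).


fct = 0.56 * sqrt(22.1)
= 0.56 * 4.701
= 2.633 MPa

2.633


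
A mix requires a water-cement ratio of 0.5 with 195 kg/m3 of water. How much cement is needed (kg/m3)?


Cement = water / (w/c)
= 195 / 0.5
= 390.0 kg/m3

390.0


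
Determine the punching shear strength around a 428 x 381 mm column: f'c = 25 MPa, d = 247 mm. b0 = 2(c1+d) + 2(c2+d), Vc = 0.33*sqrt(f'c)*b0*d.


b0 = 2*(428 + 247) + 2*(381 + 247) = 2606 mm
Vc = 0.33 * sqrt(25) * 2606 * 247 / 1000
= 1062.08 kN

1062.08


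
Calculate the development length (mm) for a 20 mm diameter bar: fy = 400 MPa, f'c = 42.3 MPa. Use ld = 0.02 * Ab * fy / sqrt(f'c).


Ab = pi * 20^2 / 4 = 314.159 mm2
ld = 0.02 * 314.159 * 400 / sqrt(42.3)
= 386.4 mm

386.4


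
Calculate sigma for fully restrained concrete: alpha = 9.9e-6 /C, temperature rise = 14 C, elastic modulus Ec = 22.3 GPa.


sigma = alpha * dT * Ec
= 9.9e-6 * 14 * 22.3 * 1000
= 3.091 MPa

3.091


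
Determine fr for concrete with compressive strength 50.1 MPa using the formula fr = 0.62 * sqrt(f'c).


fr = 0.62 * sqrt(50.1)
= 4.388 MPa

4.388


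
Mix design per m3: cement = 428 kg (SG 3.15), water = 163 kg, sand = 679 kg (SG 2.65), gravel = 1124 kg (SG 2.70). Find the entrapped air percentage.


Vol cement = 428 / (3.15 * 1000) = 0.135873 m3
Vol water = 163 / 1000 = 0.163 m3
Vol sand = 679 / (2.65 * 1000) = 0.256226 m3
Vol gravel = 1124 / (2.70 * 1000) = 0.416296 m3
Total solid + water volume = 0.971396 m3
Air = (1 - 0.971396) * 100 = 2.86%

2.86


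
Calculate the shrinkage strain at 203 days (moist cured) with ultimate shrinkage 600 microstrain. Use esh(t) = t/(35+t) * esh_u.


esh(203) = 203 / (35 + 203) * 600
= 203 / 238 * 600
= 511.8 microstrain

511.8


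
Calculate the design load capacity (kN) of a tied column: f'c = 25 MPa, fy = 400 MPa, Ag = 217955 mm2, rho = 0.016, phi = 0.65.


Ast = rho * Ag = 0.016 * 217955 = 3487.28 mm2
phi*Pn = 0.65 * 0.80 * (0.85 * 25 * (217955 - 3487.28) + 400 * 3487.28) / 1000
= 3095.22 kN

3095.22


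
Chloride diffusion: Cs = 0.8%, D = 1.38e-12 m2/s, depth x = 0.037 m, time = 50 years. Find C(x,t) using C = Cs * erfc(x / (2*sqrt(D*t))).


t_seconds = 50 * 365.25 * 24 * 3600 = 1577880000.0 s
arg = 0.037 / (2 * sqrt(1.38e-12 * 1577880000.0))
= 0.3965
erfc(0.3965) = 0.575
C = 0.8 * 0.575 = 0.46%

0.46


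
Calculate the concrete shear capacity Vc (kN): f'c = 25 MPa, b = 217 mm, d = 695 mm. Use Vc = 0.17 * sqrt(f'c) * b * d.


Vc = 0.17 * sqrt(25) * 217 * 695 / 1000
= 128.19 kN

128.19


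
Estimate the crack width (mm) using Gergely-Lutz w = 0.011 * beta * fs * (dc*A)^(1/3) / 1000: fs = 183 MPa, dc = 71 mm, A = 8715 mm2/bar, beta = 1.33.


w = 0.011 * beta * fs * (dc * A)^(1/3) / 1000
= 0.011 * 1.33 * 183 * (71 * 8715)^(1/3) / 1000
= 0.228 mm

0.228


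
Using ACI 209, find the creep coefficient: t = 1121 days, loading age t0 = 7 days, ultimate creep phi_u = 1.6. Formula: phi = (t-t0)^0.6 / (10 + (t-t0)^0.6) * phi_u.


dt = 1121 - 7 = 1114
phi = 1114^0.6 / (10 + 1114^0.6) * 1.6
= 1.393

1.393


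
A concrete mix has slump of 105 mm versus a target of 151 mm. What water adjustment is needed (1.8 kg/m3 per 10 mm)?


Difference = 151 - 105 = 46 mm
Water adjustment = 46 * 1.8 / 10 = 8.3 kg/m3

8.3


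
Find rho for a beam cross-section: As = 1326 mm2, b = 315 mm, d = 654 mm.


rho = As / (b * d)
= 1326 / (315 * 654)
= 0.0064

0.0064


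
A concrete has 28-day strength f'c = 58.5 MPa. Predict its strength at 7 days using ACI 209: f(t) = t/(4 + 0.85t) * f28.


f(7) = 7 / (4 + 0.85 * 7) * 58.5
= 7 / 9.95 * 58.5
= 41.16 MPa

41.16


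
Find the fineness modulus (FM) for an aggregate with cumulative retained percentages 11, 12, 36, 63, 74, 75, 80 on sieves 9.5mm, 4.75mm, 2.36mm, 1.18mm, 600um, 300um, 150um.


FM = sum(cumulative % retained) / 100
= 351 / 100
= 3.51

3.51


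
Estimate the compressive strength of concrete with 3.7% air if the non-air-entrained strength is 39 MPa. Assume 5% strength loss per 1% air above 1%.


Strength loss = (3.7 - 1) * 5 = 13.5%
f'c = 39 * (1 - 13.5/100)
= 33.73 MPa

33.73


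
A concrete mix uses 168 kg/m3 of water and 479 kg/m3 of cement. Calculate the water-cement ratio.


w/c = water / cement
w/c = 168 / 479 = 0.351

0.351


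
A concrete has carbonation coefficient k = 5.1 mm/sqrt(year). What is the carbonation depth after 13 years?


depth = k * sqrt(t)
= 5.1 * sqrt(13)
= 18.39 mm

18.39


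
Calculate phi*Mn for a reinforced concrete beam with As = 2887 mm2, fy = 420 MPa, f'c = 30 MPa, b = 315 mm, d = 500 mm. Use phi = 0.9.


a = As * fy / (0.85 * f'c * b)
= 2887 * 420 / (0.85 * 30 * 315)
= 150.9542 mm
Mn = As * fy * (d - a/2) / 10^6
= 514.751 kN-m
phi*Mn = 0.9 * 514.751 = 463.28 kN-m

463.28


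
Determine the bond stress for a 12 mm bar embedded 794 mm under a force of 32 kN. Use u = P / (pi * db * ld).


u = P / (pi * db * ld)
= 32 * 1000 / (pi * 12 * 794)
= 1.069 MPa

1.069


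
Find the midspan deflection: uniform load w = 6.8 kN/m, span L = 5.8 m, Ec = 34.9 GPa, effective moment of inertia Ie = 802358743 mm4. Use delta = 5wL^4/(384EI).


Convert: L = 5.8 m = 5800 mm, Ec = 34.9 GPa = 34900 MPa
delta = 5 * 6.8 * 5800^4 / (384 * 34900 * 802358743)
= 3.58 mm

3.58


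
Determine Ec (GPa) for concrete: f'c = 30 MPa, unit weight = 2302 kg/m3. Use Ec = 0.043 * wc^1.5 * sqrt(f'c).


Ec = 0.043 * 2302^1.5 * sqrt(30) / 1000
= 26.01 GPa

26.01


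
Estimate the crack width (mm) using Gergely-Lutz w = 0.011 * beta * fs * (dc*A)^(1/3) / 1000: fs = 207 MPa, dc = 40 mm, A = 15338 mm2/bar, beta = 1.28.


w = 0.011 * beta * fs * (dc * A)^(1/3) / 1000
= 0.011 * 1.28 * 207 * (40 * 15338)^(1/3) / 1000
= 0.248 mm

0.248


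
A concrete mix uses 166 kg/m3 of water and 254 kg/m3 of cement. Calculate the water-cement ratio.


w/c = water / cement
w/c = 166 / 254 = 0.654

0.654


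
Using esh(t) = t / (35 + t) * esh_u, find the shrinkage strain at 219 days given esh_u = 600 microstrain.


esh(219) = 219 / (35 + 219) * 600
= 219 / 254 * 600
= 517.3 microstrain

517.3


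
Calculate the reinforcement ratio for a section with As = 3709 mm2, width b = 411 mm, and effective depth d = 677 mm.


rho = As / (b * d)
= 3709 / (411 * 677)
= 0.0133

0.0133


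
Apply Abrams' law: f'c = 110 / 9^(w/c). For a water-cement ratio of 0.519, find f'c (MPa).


f'c = 110 / 9^0.519
= 110 / 3.128
= 35.17 MPa

35.17


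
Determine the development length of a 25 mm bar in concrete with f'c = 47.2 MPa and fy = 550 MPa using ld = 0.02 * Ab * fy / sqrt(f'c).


Ab = pi * 25^2 / 4 = 490.874 mm2
ld = 0.02 * 490.874 * 550 / sqrt(47.2)
= 785.9 mm

785.9


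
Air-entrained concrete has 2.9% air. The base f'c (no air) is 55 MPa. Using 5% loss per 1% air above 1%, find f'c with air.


Strength loss = (2.9 - 1) * 5 = 9.5%
f'c = 55 * (1 - 9.5/100)
= 49.77 MPa

49.77


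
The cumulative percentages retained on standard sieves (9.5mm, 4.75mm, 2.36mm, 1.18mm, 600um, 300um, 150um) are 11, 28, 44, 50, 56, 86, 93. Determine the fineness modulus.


FM = sum(cumulative % retained) / 100
= 368 / 100
= 3.68

3.68


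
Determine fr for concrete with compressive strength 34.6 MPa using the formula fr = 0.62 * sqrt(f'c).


fr = 0.62 * sqrt(34.6)
= 3.647 MPa

3.647


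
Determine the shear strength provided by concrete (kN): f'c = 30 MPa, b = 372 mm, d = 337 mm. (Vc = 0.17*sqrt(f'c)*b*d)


Vc = 0.17 * sqrt(30) * 372 * 337 / 1000
= 116.73 kN

116.73


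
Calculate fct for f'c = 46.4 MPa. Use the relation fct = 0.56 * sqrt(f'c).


fct = 0.56 * sqrt(46.4)
= 0.56 * 6.812
= 3.815 MPa

3.815


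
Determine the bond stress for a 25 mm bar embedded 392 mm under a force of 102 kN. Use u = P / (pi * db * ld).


u = P / (pi * db * ld)
= 102 * 1000 / (pi * 25 * 392)
= 3.313 MPa

3.313


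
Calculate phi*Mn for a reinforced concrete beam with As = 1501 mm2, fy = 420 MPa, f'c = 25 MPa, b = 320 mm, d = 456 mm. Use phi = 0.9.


a = As * fy / (0.85 * f'c * b)
= 1501 * 420 / (0.85 * 25 * 320)
= 92.7088 mm
Mn = As * fy * (d - a/2) / 10^6
= 258.2488 kN-m
phi*Mn = 0.9 * 258.2488 = 232.42 kN-m

232.42


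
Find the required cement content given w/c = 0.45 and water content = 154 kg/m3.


Cement = water / (w/c)
= 154 / 0.45
= 342.2 kg/m3

342.2


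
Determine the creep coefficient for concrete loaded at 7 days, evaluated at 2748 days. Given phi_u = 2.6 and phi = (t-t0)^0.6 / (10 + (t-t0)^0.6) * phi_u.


dt = 2748 - 7 = 2741
phi = 2741^0.6 / (10 + 2741^0.6) * 2.6
= 2.393

2.393


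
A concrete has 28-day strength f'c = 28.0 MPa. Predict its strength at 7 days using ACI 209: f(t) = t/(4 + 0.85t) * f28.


f(7) = 7 / (4 + 0.85 * 7) * 28.0
= 7 / 9.95 * 28.0
= 19.7 MPa

19.7


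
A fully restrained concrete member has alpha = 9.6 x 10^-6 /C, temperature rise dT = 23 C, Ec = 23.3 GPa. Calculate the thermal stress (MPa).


sigma = alpha * dT * Ec
= 9.6e-6 * 23 * 23.3 * 1000
= 5.145 MPa

5.145


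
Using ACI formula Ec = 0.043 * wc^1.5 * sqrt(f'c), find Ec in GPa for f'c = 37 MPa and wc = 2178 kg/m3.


Ec = 0.043 * 2178^1.5 * sqrt(37) / 1000
= 26.59 GPa

26.59


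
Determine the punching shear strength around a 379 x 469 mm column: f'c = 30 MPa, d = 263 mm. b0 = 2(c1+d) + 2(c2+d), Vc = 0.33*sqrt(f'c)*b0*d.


b0 = 2*(379 + 263) + 2*(469 + 263) = 2748 mm
Vc = 0.33 * sqrt(30) * 2748 * 263 / 1000
= 1306.31 kN

1306.31


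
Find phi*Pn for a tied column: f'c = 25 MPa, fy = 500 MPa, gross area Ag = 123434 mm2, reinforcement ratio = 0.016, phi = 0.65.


Ast = rho * Ag = 0.016 * 123434 = 1974.944 mm2
phi*Pn = 0.65 * 0.80 * (0.85 * 25 * (123434 - 1974.944) + 500 * 1974.944) / 1000
= 1855.61 kN

1855.61


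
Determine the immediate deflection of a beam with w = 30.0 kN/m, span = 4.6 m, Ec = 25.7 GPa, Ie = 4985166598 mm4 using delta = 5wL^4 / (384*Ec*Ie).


Convert: L = 4.6 m = 4600 mm, Ec = 25.7 GPa = 25700 MPa
delta = 5 * 30.0 * 4600^4 / (384 * 25700 * 4985166598)
= 1.37 mm

1.37


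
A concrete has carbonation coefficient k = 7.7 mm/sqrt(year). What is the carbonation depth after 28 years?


depth = k * sqrt(t)
= 7.7 * sqrt(28)
= 40.74 mm

40.74


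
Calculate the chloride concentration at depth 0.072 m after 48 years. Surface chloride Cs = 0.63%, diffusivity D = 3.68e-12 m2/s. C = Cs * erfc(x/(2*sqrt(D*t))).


t_seconds = 48 * 365.25 * 24 * 3600 = 1514764800.0 s
arg = 0.072 / (2 * sqrt(3.68e-12 * 1514764800.0))
= 0.4822
erfc(0.4822) = 0.4953
C = 0.63 * 0.4953 = 0.312%

0.312


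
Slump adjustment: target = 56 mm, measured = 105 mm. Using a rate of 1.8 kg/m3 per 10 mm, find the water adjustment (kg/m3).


Difference = 56 - 105 = -49 mm
Water adjustment = -49 * 1.8 / 10 = -8.8 kg/m3

-8.8


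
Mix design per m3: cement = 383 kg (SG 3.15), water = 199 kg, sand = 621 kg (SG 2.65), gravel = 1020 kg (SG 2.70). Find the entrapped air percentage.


Vol cement = 383 / (3.15 * 1000) = 0.121587 m3
Vol water = 199 / 1000 = 0.199 m3
Vol sand = 621 / (2.65 * 1000) = 0.23434 m3
Vol gravel = 1020 / (2.70 * 1000) = 0.377778 m3
Total solid + water volume = 0.932705 m3
Air = (1 - 0.932705) * 100 = 6.73%

6.73


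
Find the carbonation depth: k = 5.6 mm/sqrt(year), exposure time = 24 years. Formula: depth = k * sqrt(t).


depth = k * sqrt(t)
= 5.6 * sqrt(24)
= 27.43 mm

27.43


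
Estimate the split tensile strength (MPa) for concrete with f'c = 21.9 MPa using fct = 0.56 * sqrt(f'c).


fct = 0.56 * sqrt(21.9)
= 0.56 * 4.68
= 2.621 MPa

2.621


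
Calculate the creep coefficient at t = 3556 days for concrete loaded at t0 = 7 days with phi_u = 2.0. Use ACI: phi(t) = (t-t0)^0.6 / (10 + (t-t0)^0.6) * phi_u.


dt = 3556 - 7 = 3549
phi = 3549^0.6 / (10 + 3549^0.6) * 2.0
= 1.862

1.862


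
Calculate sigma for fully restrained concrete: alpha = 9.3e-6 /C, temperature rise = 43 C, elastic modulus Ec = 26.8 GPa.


sigma = alpha * dT * Ec
= 9.3e-6 * 43 * 26.8 * 1000
= 10.717 MPa

10.717


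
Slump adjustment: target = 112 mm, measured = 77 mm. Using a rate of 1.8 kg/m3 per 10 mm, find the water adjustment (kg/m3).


Difference = 112 - 77 = 35 mm
Water adjustment = 35 * 1.8 / 10 = 6.3 kg/m3

6.3


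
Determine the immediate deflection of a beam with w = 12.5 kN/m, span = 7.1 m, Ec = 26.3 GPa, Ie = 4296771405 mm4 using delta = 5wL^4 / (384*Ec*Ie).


Convert: L = 7.1 m = 7100 mm, Ec = 26.3 GPa = 26300 MPa
delta = 5 * 12.5 * 7100^4 / (384 * 26300 * 4296771405)
= 3.66 mm

3.66


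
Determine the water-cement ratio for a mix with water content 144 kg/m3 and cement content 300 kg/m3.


w/c = water / cement
w/c = 144 / 300 = 0.48

0.48


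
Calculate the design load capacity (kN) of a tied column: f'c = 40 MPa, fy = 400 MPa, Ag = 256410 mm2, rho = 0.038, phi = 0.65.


Ast = rho * Ag = 0.038 * 256410 = 9743.58 mm2
phi*Pn = 0.65 * 0.80 * (0.85 * 40 * (256410 - 9743.58) + 400 * 9743.58) / 1000
= 6387.73 kN

6387.73


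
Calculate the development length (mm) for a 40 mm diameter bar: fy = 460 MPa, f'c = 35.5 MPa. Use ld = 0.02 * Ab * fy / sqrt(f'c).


Ab = pi * 40^2 / 4 = 1256.637 mm2
ld = 0.02 * 1256.637 * 460 / sqrt(35.5)
= 1940.4 mm

1940.4


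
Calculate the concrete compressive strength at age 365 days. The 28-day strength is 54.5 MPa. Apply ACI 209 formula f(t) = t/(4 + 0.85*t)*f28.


f(365) = 365 / (4 + 0.85 * 365) * 54.5
= 365 / 314.25 * 54.5
= 63.3 MPa

63.3


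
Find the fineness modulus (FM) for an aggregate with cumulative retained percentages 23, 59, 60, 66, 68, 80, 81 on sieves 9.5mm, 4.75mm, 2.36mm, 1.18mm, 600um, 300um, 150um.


FM = sum(cumulative % retained) / 100
= 437 / 100
= 4.37

4.37


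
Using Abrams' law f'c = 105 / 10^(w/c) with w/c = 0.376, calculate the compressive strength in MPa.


f'c = 105 / 10^0.376
= 105 / 2.377
= 44.18 MPa

44.18


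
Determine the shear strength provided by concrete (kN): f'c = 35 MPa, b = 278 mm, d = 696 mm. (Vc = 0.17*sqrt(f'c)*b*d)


Vc = 0.17 * sqrt(35) * 278 * 696 / 1000
= 194.6 kN

194.6


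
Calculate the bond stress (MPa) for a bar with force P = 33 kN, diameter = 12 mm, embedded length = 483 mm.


u = P / (pi * db * ld)
= 33 * 1000 / (pi * 12 * 483)
= 1.812 MPa

1.812


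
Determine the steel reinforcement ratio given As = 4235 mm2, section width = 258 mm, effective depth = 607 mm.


rho = As / (b * d)
= 4235 / (258 * 607)
= 0.027

0.027


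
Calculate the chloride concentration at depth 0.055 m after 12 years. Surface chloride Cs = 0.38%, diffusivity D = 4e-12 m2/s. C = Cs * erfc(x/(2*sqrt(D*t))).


t_seconds = 12 * 365.25 * 24 * 3600 = 378691200.0 s
arg = 0.055 / (2 * sqrt(4e-12 * 378691200.0))
= 0.7066
erfc(0.7066) = 0.3177
C = 0.38 * 0.3177 = 0.1207%

0.1207


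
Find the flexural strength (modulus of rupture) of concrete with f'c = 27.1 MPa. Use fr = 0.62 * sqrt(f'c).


fr = 0.62 * sqrt(27.1)
= 3.228 MPa

3.228


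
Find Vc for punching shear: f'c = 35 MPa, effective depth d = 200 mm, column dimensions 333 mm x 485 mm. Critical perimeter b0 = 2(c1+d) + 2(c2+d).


b0 = 2*(333 + 200) + 2*(485 + 200) = 2436 mm
Vc = 0.33 * sqrt(35) * 2436 * 200 / 1000
= 951.16 kN

951.16


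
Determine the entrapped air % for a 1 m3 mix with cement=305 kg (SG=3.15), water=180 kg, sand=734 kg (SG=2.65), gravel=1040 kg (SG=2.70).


Vol cement = 305 / (3.15 * 1000) = 0.096825 m3
Vol water = 180 / 1000 = 0.18 m3
Vol sand = 734 / (2.65 * 1000) = 0.276981 m3
Vol gravel = 1040 / (2.70 * 1000) = 0.385185 m3
Total solid + water volume = 0.938992 m3
Air = (1 - 0.938992) * 100 = 6.1%

6.1


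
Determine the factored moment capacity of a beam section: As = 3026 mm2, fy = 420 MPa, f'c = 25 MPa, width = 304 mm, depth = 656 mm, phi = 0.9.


a = As * fy / (0.85 * f'c * b)
= 3026 * 420 / (0.85 * 25 * 304)
= 196.7368 mm
Mn = As * fy * (d - a/2) / 10^6
= 708.7051 kN-m
phi*Mn = 0.9 * 708.7051 = 637.83 kN-m

637.83


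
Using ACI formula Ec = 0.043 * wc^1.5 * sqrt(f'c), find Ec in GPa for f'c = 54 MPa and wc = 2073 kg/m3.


Ec = 0.043 * 2073^1.5 * sqrt(54) / 1000
= 29.82 GPa

29.82


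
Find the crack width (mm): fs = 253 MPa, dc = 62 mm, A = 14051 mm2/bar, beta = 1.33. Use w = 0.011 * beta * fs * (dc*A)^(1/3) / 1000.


w = 0.011 * beta * fs * (dc * A)^(1/3) / 1000
= 0.011 * 1.33 * 253 * (62 * 14051)^(1/3) / 1000
= 0.354 mm

0.354


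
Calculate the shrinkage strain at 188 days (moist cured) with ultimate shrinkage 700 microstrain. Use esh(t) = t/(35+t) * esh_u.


esh(188) = 188 / (35 + 188) * 700
= 188 / 223 * 700
= 590.1 microstrain

590.1


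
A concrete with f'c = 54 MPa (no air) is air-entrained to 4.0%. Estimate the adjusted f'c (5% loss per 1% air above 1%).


Strength loss = (4.0 - 1) * 5 = 15.0%
f'c = 54 * (1 - 15.0/100)
= 45.9 MPa

45.9


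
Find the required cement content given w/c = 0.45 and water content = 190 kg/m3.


Cement = water / (w/c)
= 190 / 0.45
= 422.2 kg/m3

422.2


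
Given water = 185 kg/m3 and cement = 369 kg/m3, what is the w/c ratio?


w/c = water / cement
w/c = 185 / 369 = 0.501

0.501


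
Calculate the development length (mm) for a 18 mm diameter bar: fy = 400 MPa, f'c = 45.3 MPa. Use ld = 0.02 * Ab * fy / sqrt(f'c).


Ab = pi * 18^2 / 4 = 254.469 mm2
ld = 0.02 * 254.469 * 400 / sqrt(45.3)
= 302.5 mm

302.5


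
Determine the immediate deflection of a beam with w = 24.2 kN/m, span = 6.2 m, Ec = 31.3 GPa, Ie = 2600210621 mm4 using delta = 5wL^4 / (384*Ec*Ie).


Convert: L = 6.2 m = 6200 mm, Ec = 31.3 GPa = 31300 MPa
delta = 5 * 24.2 * 6200^4 / (384 * 31300 * 2600210621)
= 5.72 mm

5.72


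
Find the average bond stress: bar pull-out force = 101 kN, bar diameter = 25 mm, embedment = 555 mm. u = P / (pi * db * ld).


u = P / (pi * db * ld)
= 101 * 1000 / (pi * 25 * 555)
= 2.317 MPa

2.317


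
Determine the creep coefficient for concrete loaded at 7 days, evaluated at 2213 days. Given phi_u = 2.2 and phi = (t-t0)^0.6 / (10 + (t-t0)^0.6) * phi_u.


dt = 2213 - 7 = 2206
phi = 2206^0.6 / (10 + 2206^0.6) * 2.2
= 2.003

2.003


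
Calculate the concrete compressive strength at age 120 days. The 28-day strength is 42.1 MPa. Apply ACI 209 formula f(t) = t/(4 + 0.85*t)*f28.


f(120) = 120 / (4 + 0.85 * 120) * 42.1
= 120 / 106.0 * 42.1
= 47.66 MPa

47.66


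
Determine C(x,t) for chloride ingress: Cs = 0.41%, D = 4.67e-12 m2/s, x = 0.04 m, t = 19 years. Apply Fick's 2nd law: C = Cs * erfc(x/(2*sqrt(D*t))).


t_seconds = 19 * 365.25 * 24 * 3600 = 599594400.0 s
arg = 0.04 / (2 * sqrt(4.67e-12 * 599594400.0))
= 0.378
erfc(0.378) = 0.593
C = 0.41 * 0.593 = 0.2431%

0.2431


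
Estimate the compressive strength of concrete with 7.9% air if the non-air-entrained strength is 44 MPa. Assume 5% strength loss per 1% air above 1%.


Strength loss = (7.9 - 1) * 5 = 34.5%
f'c = 44 * (1 - 34.5/100)
= 28.82 MPa

28.82


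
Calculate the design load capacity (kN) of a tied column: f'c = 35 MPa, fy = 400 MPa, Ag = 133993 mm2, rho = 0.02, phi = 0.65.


Ast = rho * Ag = 0.02 * 133993 = 2679.86 mm2
phi*Pn = 0.65 * 0.80 * (0.85 * 35 * (133993 - 2679.86) + 400 * 2679.86) / 1000
= 2588.83 kN

2588.83


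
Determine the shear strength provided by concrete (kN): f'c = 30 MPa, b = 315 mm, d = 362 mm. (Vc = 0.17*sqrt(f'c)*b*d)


Vc = 0.17 * sqrt(30) * 315 * 362 / 1000
= 106.18 kN

106.18


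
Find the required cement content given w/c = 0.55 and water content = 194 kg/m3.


Cement = water / (w/c)
= 194 / 0.55
= 352.7 kg/m3

352.7


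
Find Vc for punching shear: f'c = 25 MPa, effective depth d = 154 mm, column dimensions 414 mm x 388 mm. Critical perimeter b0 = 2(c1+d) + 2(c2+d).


b0 = 2*(414 + 154) + 2*(388 + 154) = 2220 mm
Vc = 0.33 * sqrt(25) * 2220 * 154 / 1000
= 564.1 kN

564.1


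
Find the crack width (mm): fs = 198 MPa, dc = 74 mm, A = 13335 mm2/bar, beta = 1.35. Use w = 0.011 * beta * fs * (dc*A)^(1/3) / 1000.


w = 0.011 * beta * fs * (dc * A)^(1/3) / 1000
= 0.011 * 1.35 * 198 * (74 * 13335)^(1/3) / 1000
= 0.293 mm

0.293


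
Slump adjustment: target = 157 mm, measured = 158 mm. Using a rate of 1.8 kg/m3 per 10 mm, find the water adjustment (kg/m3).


Difference = 157 - 158 = -1 mm
Water adjustment = -1 * 1.8 / 10 = -0.2 kg/m3

-0.2


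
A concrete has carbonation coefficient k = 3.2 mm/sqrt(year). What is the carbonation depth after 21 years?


depth = k * sqrt(t)
= 3.2 * sqrt(21)
= 14.66 mm

14.66


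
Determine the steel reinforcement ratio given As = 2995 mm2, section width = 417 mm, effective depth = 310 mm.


rho = As / (b * d)
= 2995 / (417 * 310)
= 0.0232

0.0232


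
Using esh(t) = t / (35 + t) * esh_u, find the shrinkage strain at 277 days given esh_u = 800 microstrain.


esh(277) = 277 / (35 + 277) * 800
= 277 / 312 * 800
= 710.3 microstrain

710.3


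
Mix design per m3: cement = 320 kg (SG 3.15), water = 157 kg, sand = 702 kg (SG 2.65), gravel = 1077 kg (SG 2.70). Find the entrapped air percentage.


Vol cement = 320 / (3.15 * 1000) = 0.101587 m3
Vol water = 157 / 1000 = 0.157 m3
Vol sand = 702 / (2.65 * 1000) = 0.264906 m3
Vol gravel = 1077 / (2.70 * 1000) = 0.398889 m3
Total solid + water volume = 0.922382 m3
Air = (1 - 0.922382) * 100 = 7.76%

7.76


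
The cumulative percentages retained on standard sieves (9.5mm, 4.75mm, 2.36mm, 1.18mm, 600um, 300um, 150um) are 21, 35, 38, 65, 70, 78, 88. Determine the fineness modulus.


FM = sum(cumulative % retained) / 100
= 395 / 100
= 3.95

3.95


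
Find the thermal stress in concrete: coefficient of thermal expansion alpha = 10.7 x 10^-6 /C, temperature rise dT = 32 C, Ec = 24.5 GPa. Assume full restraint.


sigma = alpha * dT * Ec
= 10.7e-6 * 32 * 24.5 * 1000
= 8.389 MPa

8.389


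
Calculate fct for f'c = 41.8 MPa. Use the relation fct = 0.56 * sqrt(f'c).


fct = 0.56 * sqrt(41.8)
= 0.56 * 6.465
= 3.621 MPa

3.621


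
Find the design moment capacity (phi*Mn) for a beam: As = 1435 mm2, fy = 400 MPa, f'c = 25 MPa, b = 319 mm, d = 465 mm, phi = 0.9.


a = As * fy / (0.85 * f'c * b)
= 1435 * 400 / (0.85 * 25 * 319)
= 84.6764 mm
Mn = As * fy * (d - a/2) / 10^6
= 242.6079 kN-m
phi*Mn = 0.9 * 242.6079 = 218.35 kN-m

218.35


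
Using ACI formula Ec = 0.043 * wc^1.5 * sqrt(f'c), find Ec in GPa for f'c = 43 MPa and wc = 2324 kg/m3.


Ec = 0.043 * 2324^1.5 * sqrt(43) / 1000
= 31.59 GPa

31.59


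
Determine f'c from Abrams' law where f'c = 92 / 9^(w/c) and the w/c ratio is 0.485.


f'c = 92 / 9^0.485
= 92 / 2.903
= 31.69 MPa

31.69


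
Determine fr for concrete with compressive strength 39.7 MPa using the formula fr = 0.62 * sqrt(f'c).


fr = 0.62 * sqrt(39.7)
= 3.906 MPa

3.906


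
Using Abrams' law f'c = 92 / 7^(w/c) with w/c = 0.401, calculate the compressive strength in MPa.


f'c = 92 / 7^0.401
= 92 / 2.182
= 42.16 MPa

42.16


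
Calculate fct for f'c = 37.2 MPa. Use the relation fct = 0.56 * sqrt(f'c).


fct = 0.56 * sqrt(37.2)
= 0.56 * 6.099
= 3.416 MPa

3.416


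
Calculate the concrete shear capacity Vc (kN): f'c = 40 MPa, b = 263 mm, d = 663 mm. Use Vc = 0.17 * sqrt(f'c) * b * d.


Vc = 0.17 * sqrt(40) * 263 * 663 / 1000
= 187.48 kN

187.48


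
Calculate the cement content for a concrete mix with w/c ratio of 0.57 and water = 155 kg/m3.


Cement = water / (w/c)
= 155 / 0.57
= 271.9 kg/m3

271.9


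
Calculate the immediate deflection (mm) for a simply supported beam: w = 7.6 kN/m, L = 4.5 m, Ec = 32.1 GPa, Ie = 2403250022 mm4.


Convert: L = 4.5 m = 4500 mm, Ec = 32.1 GPa = 32100 MPa
delta = 5 * 7.6 * 4500^4 / (384 * 32100 * 2403250022)
= 0.53 mm

0.53


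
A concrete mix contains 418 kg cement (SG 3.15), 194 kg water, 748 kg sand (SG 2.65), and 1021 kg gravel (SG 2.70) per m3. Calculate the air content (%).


Vol cement = 418 / (3.15 * 1000) = 0.132698 m3
Vol water = 194 / 1000 = 0.194 m3
Vol sand = 748 / (2.65 * 1000) = 0.282264 m3
Vol gravel = 1021 / (2.70 * 1000) = 0.378148 m3
Total solid + water volume = 0.987111 m3
Air = (1 - 0.987111) * 100 = 1.29%

1.29


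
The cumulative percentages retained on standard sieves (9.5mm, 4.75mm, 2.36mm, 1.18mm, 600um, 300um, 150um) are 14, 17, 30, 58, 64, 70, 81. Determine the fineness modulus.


FM = sum(cumulative % retained) / 100
= 334 / 100
= 3.34

3.34


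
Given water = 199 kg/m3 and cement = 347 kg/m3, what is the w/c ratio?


w/c = water / cement
w/c = 199 / 347 = 0.573

0.573


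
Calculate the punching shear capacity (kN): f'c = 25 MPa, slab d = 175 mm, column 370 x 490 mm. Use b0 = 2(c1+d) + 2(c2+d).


b0 = 2*(370 + 175) + 2*(490 + 175) = 2420 mm
Vc = 0.33 * sqrt(25) * 2420 * 175 / 1000
= 698.78 kN

698.78


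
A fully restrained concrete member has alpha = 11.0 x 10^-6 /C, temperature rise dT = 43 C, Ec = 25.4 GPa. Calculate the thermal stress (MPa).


sigma = alpha * dT * Ec
= 11.0e-6 * 43 * 25.4 * 1000
= 12.014 MPa

12.014


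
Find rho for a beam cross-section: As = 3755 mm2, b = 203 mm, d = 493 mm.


rho = As / (b * d)
= 3755 / (203 * 493)
= 0.0375

0.0375


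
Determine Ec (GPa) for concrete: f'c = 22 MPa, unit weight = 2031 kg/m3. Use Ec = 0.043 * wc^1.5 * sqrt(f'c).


Ec = 0.043 * 2031^1.5 * sqrt(22) / 1000
= 18.46 GPa

18.46


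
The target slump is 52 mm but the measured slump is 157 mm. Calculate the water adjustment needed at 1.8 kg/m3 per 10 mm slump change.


Difference = 52 - 157 = -105 mm
Water adjustment = -105 * 1.8 / 10 = -18.9 kg/m3

-18.9


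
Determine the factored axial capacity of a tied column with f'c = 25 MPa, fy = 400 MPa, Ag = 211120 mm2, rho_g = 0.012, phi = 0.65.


Ast = rho * Ag = 0.012 * 211120 = 2533.44 mm2
phi*Pn = 0.65 * 0.80 * (0.85 * 25 * (211120 - 2533.44) + 400 * 2533.44) / 1000
= 2831.84 kN

2831.84


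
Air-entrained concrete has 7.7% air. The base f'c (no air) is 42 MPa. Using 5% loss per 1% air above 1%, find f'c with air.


Strength loss = (7.7 - 1) * 5 = 33.5%
f'c = 42 * (1 - 33.5/100)
= 27.93 MPa

27.93


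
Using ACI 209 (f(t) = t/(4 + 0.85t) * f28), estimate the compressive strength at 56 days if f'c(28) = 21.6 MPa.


f(56) = 56 / (4 + 0.85 * 56) * 21.6
= 56 / 51.6 * 21.6
= 23.44 MPa

23.44


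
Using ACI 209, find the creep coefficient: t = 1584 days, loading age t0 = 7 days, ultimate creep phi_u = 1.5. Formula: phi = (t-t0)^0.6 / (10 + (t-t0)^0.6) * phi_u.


dt = 1584 - 7 = 1577
phi = 1577^0.6 / (10 + 1577^0.6) * 1.5
= 1.339

1.339


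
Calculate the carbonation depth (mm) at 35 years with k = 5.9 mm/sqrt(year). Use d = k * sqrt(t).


depth = k * sqrt(t)
= 5.9 * sqrt(35)
= 34.9 mm

34.9


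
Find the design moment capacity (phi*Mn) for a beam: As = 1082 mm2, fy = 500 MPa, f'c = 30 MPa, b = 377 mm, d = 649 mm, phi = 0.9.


a = As * fy / (0.85 * f'c * b)
= 1082 * 500 / (0.85 * 30 * 377)
= 56.275 mm
Mn = As * fy * (d - a/2) / 10^6
= 335.8866 kN-m
phi*Mn = 0.9 * 335.8866 = 302.3 kN-m

302.3


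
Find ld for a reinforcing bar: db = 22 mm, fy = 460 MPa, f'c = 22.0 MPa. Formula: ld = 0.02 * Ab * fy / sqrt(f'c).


Ab = pi * 22^2 / 4 = 380.133 mm2
ld = 0.02 * 380.133 * 460 / sqrt(22.0)
= 745.6 mm

745.6


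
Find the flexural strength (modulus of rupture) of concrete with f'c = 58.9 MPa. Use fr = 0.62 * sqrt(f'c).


fr = 0.62 * sqrt(58.9)
= 4.758 MPa

4.758


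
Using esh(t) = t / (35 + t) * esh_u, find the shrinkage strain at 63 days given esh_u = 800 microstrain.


esh(63) = 63 / (35 + 63) * 800
= 63 / 98 * 800
= 514.3 microstrain

514.3
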